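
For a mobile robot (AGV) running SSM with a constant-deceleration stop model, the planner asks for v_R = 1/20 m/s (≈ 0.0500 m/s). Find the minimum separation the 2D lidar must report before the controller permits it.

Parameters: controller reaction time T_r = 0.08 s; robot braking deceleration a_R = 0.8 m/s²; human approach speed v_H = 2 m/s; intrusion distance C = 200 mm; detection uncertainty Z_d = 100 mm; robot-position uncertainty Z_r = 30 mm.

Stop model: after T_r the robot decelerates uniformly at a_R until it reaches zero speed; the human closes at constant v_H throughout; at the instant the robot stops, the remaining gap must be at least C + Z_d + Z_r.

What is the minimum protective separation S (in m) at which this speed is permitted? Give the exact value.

stop time T_s = (1/20)/(4/5) = 0.0625 s
robot covers v_R·T_r = 0.0500·0.0800 = 0.0040 m before braking
robot covers 0.0500·0.0625 − ½·0.8000·0.0625² = 0.0016 m while stopping
person approaches 2.0000·(0.0800+0.0625) = 0.2850 m
C+Z_d+Z_r = 0.2000+0.1000+0.0300 = 0.3300 m
S_min ≈ 0.0040+0.0016+0.2850+0.3300  ⇒  S_min = 9929/16000 m

S_min = 9929/16000 m = 0.6206 m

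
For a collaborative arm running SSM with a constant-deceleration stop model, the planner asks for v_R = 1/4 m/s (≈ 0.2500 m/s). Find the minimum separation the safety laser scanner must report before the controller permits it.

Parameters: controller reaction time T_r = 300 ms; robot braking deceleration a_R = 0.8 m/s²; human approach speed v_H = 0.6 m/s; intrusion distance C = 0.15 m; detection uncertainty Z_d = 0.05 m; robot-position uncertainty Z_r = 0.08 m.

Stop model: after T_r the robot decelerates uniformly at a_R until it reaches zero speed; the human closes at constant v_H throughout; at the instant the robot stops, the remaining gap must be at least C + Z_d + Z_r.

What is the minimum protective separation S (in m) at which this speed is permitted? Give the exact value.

braking lasts T_s = (1/4)/(4/5) = 0.3125 s
robot in T_r: 0.2500·0.3000 = 0.0750 m
robot covers 0.2500·0.3125 − ½·0.8000·0.3125² = 0.0391 m while stopping
person approaches 0.6000·(0.3000+0.3125) = 0.3675 m
margins: 0.1500+0.0500+0.0800 = 0.2800 m
S_min ≈ 0.0750+0.0391+0.3675+0.2800  ⇒  S_min = 2437/3200 m

S_min = 2437/3200 m = 0.7616 m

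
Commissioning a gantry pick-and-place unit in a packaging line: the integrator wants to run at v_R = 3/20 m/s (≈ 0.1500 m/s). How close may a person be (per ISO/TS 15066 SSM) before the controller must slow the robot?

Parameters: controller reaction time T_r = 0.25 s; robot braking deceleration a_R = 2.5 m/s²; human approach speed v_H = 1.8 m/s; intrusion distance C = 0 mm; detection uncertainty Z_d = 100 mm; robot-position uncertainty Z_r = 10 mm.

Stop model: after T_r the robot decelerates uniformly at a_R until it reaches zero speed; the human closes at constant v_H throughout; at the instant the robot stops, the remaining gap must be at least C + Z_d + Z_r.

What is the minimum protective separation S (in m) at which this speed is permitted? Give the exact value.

S_min = 71/100 m = 0.7100 m

stop time T_s = (3/20)/(5/2) = 0.0600 s
reaction-phase robot travel = 0.1500·0.2500 = 0.0375 m
robot under decel: 0.1500²/(2·2.5000) = 0.0045 m
human over T_r+T_s: 1.8000·(0.2500+0.0600) = 0.5580 m
C+Z_d+Z_r = 0.0000+0.1000+0.0100 = 0.1100 m
S_min ≈ 0.0375+0.0045+0.5580+0.1100  ⇒  S_min = 71/100 m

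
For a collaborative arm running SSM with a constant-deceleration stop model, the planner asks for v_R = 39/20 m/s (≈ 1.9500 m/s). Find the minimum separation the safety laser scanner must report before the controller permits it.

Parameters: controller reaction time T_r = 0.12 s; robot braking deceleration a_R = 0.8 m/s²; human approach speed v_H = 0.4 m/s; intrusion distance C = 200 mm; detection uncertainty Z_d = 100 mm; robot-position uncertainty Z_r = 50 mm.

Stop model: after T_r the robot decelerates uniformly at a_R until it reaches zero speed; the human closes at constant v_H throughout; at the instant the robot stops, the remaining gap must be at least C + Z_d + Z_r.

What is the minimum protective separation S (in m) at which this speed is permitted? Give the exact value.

S_min = 63737/16000 m = 3.9836 m

T_s = v_R/a_R = (39/20)/(4/5) = 2.4375 s
robot covers v_R·T_r = 1.9500·0.1200 = 0.2340 m before braking
braking distance = 1.9500²/(2·0.8000) = 2.3766 m
human closes 0.4000·2.5575 = 1.0230 m
C+Z_d+Z_r = 0.2000+0.1000+0.0500 = 0.3500 m
S_min ≈ 0.2340+2.3766+1.0230+0.3500  ⇒  S_min = 63737/16000 m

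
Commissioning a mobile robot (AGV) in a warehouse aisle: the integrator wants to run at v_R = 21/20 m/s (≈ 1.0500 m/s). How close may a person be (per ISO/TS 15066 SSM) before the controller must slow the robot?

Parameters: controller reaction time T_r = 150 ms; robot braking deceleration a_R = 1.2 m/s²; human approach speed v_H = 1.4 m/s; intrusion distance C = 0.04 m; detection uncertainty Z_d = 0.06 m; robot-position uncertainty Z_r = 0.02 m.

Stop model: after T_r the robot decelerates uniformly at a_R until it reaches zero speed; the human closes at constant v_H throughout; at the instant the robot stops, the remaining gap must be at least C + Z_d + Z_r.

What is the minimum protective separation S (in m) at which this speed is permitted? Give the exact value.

braking lasts T_s = (21/20)/(6/5) = 0.8750 s
reaction-phase robot travel = 1.0500·0.1500 = 0.1575 m
braking distance = 1.0500²/(2·1.2000) = 0.4594 m
human over T_r+T_s: 1.4000·(0.1500+0.8750) = 1.4350 m
C+Z_d+Z_r = 0.0400+0.0600+0.0200 = 0.1200 m
S_min ≈ 0.1575+0.4594+1.4350+0.1200  ⇒  S_min = 139/64 m

S_min = 139/64 m = 2.1719 m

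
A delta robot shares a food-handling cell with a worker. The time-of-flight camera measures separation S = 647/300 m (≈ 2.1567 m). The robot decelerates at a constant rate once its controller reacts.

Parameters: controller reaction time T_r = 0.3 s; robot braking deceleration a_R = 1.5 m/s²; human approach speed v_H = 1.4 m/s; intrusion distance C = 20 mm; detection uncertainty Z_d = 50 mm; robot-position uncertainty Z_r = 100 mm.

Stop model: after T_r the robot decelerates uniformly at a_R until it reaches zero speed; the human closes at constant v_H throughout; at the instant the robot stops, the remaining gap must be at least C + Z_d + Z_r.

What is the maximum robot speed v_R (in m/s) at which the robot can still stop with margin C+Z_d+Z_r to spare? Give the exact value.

v_R_max = 1 m/s = 1.0000 m/s

quadratic (1/3)·v² + (37/30)·v + (-47/30) = 0
  disc = (37/30)² − 4·(1/3)·(-47/30) = 361/100 ; √disc = 19/10
  v_R = (−(37/30) + 19/10) / (2·(1/3)) = 1 m/s
check:
T_s = v_R/a_R = 1/(3/2) = 0.6667 s
robot covers v_R·T_r = 1.0000·0.3000 = 0.3000 m before braking
robot covers 1.0000·0.6667 − ½·1.5000·0.6667² = 0.3333 m while stopping
person approaches 1.4000·(0.3000+0.6667) = 1.3533 m
margins: 0.0200+0.0500+0.1000 = 0.1700 m
sum ≈ 0.3000+0.3333+1.3533+0.1700 ≈ 2.1567 m = S ✓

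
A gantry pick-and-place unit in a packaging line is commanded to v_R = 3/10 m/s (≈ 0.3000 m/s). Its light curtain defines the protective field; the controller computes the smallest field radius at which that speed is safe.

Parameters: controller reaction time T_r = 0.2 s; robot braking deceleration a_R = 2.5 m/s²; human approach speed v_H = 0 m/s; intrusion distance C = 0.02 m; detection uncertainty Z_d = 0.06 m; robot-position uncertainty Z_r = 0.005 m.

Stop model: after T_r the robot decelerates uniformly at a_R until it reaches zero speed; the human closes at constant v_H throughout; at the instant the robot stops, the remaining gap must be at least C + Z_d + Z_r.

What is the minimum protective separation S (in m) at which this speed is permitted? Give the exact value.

stop time T_s = (3/10)/(5/2) = 0.1200 s
robot in T_r: 0.3000·0.2000 = 0.0600 m
braking distance = 0.3000²/(2·2.5000) = 0.0180 m
human over T_r+T_s: 0.0000·(0.2000+0.1200) = 0.0000 m
margins: 0.0200+0.0600+0.0050 = 0.0850 m
S_min ≈ 0.0600+0.0180+0.0000+0.0850  ⇒  S_min = 163/1000 m

S_min = 163/1000 m = 0.1630 m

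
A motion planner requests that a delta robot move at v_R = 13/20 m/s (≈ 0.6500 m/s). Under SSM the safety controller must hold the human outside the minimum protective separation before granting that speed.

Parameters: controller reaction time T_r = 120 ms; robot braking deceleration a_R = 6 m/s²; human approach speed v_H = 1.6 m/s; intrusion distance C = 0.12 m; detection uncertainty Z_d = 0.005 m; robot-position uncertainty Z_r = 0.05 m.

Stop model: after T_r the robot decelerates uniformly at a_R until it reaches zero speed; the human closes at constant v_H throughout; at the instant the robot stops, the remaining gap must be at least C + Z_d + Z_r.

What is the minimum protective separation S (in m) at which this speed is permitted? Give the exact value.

S_min = 3137/4800 m = 0.6535 m

T_s = v_R/a_R = (13/20)/6 = 0.1083 s
reaction-phase robot travel = 0.6500·0.1200 = 0.0780 m
robot under decel: 0.6500²/(2·6.0000) = 0.0352 m
human closes 1.6000·0.2283 = 0.3653 m
C+Z_d+Z_r = 0.1200+0.0050+0.0500 = 0.1750 m
S_min ≈ 0.0780+0.0352+0.3653+0.1750  ⇒  S_min = 3137/4800 m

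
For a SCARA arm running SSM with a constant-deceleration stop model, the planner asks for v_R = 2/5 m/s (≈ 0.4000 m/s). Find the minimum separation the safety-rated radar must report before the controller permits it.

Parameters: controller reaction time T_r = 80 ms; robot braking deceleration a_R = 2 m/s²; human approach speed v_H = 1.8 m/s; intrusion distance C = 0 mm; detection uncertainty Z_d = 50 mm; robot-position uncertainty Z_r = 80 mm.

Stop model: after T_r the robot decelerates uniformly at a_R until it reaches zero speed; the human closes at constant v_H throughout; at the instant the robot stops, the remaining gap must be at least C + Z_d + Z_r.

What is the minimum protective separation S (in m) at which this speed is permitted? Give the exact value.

S_min = 353/500 m = 0.7060 m

T_s = v_R/a_R = (2/5)/2 = 0.2000 s
reaction-phase robot travel = 0.4000·0.0800 = 0.0320 m
robot under decel: 0.4000²/(2·2.0000) = 0.0400 m
human over T_r+T_s: 1.8000·(0.0800+0.2000) = 0.5040 m
C+Z_d+Z_r = 0.0000+0.0500+0.0800 = 0.1300 m
S_min ≈ 0.0320+0.0400+0.5040+0.1300  ⇒  S_min = 353/500 m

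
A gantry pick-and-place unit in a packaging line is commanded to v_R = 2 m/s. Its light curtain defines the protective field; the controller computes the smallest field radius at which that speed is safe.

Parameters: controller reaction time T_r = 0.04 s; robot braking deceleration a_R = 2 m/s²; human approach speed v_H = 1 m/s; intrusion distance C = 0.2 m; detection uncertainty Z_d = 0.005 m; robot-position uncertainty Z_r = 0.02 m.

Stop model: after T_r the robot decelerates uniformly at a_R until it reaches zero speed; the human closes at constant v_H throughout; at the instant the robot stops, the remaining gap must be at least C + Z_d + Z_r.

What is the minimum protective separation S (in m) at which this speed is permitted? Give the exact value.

S_min = 469/200 m = 2.3450 m

T_s = v_R/a_R = 2/2 = 1.0000 s
robot in T_r: 2.0000·0.0400 = 0.0800 m
robot under decel: 2.0000²/(2·2.0000) = 1.0000 m
human closes 1.0000·1.0400 = 1.0400 m
margins: 0.2000+0.0050+0.0200 = 0.2250 m
S_min ≈ 0.0800+1.0000+1.0400+0.2250  ⇒  S_min = 469/200 m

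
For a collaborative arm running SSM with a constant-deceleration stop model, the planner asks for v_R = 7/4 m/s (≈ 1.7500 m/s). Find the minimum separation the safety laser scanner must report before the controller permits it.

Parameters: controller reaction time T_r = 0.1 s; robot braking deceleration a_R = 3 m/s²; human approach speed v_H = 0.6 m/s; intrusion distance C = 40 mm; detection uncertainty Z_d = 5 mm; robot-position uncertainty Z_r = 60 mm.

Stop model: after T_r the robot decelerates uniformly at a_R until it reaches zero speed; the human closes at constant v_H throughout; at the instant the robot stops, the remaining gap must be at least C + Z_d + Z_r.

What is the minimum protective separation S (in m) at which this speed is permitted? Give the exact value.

braking lasts T_s = (7/4)/3 = 0.5833 s
robot covers v_R·T_r = 1.7500·0.1000 = 0.1750 m before braking
braking distance = 1.7500²/(2·3.0000) = 0.5104 m
human closes 0.6000·0.6833 = 0.4100 m
C+Z_d+Z_r = 0.0400+0.0050+0.0600 = 0.1050 m
S_min ≈ 0.1750+0.5104+0.4100+0.1050  ⇒  S_min = 2881/2400 m

S_min = 2881/2400 m = 1.2004 m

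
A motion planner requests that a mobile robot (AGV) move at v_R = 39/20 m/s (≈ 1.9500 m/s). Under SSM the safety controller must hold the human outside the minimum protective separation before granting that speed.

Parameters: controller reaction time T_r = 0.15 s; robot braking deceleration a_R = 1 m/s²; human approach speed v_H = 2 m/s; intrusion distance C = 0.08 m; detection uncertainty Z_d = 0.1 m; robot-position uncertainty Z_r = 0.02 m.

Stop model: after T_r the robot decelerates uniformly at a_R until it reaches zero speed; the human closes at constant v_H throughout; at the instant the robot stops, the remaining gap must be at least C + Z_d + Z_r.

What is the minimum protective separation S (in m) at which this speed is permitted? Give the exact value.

S_min = 211/32 m = 6.5938 m

T_s = v_R/a_R = (39/20)/1 = 1.9500 s
robot in T_r: 1.9500·0.1500 = 0.2925 m
robot under decel: 1.9500²/(2·1.0000) = 1.9013 m
human over T_r+T_s: 2.0000·(0.1500+1.9500) = 4.2000 m
residual clearance needed = 0.0800+0.1000+0.0200 = 0.2000 m
S_min ≈ 0.2925+1.9013+4.2000+0.2000  ⇒  S_min = 211/32 m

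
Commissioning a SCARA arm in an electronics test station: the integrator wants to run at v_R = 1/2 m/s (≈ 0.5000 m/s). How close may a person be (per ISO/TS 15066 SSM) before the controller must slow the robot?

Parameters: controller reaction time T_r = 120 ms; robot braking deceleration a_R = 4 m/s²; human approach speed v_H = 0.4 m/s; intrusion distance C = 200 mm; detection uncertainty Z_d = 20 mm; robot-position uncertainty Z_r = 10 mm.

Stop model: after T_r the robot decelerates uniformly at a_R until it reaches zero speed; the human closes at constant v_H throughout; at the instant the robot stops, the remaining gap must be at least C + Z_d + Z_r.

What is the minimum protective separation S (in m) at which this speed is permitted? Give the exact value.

stop time T_s = (1/2)/4 = 0.1250 s
reaction-phase robot travel = 0.5000·0.1200 = 0.0600 m
robot under decel: 0.5000²/(2·4.0000) = 0.0312 m
person approaches 0.4000·(0.1200+0.1250) = 0.0980 m
C+Z_d+Z_r = 0.2000+0.0200+0.0100 = 0.2300 m
S_min ≈ 0.0600+0.0312+0.0980+0.2300  ⇒  S_min = 1677/4000 m

S_min = 1677/4000 m = 0.4193 m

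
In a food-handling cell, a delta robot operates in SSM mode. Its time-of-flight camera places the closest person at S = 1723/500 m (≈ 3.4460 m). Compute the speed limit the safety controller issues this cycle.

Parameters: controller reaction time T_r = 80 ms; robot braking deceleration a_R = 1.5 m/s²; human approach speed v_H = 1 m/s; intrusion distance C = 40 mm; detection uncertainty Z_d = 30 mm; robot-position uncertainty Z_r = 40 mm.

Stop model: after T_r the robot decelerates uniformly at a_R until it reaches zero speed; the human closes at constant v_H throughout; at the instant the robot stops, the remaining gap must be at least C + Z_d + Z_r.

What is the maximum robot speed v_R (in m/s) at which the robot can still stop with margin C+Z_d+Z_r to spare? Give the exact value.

quadratic (1/3)·v² + (56/75)·v + (-407/125) = 0
  disc = (56/75)² − 4·(1/3)·(-407/125) = 27556/5625 ; √disc = 166/75
  v_R = (−(56/75) + 166/75) / (2·(1/3)) = 11/5 m/s
check:
T_s = v_R/a_R = (11/5)/(3/2) = 1.4667 s
reaction-phase robot travel = 2.2000·0.0800 = 0.1760 m
braking distance = 2.2000²/(2·1.5000) = 1.6133 m
human over T_r+T_s: 1.0000·(0.0800+1.4667) = 1.5467 m
C+Z_d+Z_r = 0.0400+0.0300+0.0400 = 0.1100 m
sum ≈ 0.1760+1.6133+1.5467+0.1100 ≈ 3.4460 m = S ✓

v_R_max = 11/5 m/s = 2.2000 m/s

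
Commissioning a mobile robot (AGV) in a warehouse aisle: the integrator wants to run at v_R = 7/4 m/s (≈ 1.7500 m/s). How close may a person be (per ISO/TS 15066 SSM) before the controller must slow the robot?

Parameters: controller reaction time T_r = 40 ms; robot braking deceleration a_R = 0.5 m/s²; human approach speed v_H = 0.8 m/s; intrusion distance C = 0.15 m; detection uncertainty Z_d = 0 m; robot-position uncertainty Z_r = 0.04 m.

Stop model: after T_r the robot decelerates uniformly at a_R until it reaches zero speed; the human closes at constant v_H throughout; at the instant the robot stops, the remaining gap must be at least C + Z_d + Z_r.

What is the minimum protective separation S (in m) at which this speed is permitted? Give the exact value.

braking lasts T_s = (7/4)/(1/2) = 3.5000 s
reaction-phase robot travel = 1.7500·0.0400 = 0.0700 m
robot under decel: 1.7500²/(2·0.5000) = 3.0625 m
person approaches 0.8000·(0.0400+3.5000) = 2.8320 m
C+Z_d+Z_r = 0.1500+0.0000+0.0400 = 0.1900 m
S_min ≈ 0.0700+3.0625+2.8320+0.1900  ⇒  S_min = 12309/2000 m

S_min = 12309/2000 m = 6.1545 m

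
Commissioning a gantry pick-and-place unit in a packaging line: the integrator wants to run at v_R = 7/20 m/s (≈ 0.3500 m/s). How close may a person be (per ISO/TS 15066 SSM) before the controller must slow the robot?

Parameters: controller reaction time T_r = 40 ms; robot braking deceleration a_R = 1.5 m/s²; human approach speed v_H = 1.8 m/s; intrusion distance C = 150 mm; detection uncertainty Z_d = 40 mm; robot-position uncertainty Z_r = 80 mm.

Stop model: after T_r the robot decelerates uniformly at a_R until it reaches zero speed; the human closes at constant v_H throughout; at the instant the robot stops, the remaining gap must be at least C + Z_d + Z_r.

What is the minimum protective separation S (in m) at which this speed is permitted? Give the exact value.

S_min = 4901/6000 m = 0.8168 m

braking lasts T_s = (7/20)/(3/2) = 0.2333 s
robot in T_r: 0.3500·0.0400 = 0.0140 m
robot covers 0.3500·0.2333 − ½·1.5000·0.2333² = 0.0408 m while stopping
human closes 1.8000·0.2733 = 0.4920 m
residual clearance needed = 0.1500+0.0400+0.0800 = 0.2700 m
S_min ≈ 0.0140+0.0408+0.4920+0.2700  ⇒  S_min = 4901/6000 m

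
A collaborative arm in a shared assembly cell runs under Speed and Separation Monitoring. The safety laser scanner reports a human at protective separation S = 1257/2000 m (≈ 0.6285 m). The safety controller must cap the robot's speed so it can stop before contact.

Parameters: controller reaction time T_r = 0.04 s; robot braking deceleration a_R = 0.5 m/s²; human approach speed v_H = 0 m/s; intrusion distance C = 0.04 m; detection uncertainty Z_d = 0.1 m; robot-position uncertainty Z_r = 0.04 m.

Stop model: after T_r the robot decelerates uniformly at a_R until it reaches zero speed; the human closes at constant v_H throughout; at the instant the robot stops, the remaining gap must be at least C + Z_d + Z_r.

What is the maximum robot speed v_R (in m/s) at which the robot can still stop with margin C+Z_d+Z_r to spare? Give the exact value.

collect terms ⇒ (1)·v_R² + (1/25)·v_R + (-897/2000) = 0
  disc = (1/25)² − 4·(1)·(-897/2000) = 4489/2500 ; √disc = 67/50
  v_R = (−(1/25) + 67/50) / (2·(1)) = 13/20 m/s
check:
stop time T_s = (13/20)/(1/2) = 1.3000 s
robot in T_r: 0.6500·0.0400 = 0.0260 m
robot under decel: 0.6500²/(2·0.5000) = 0.4225 m
person approaches 0.0000·(0.0400+1.3000) = 0.0000 m
C+Z_d+Z_r = 0.0400+0.1000+0.0400 = 0.1800 m
sum ≈ 0.0260+0.4225+0.0000+0.1800 ≈ 0.6285 m = S ✓

v_R_max = 13/20 m/s = 0.6500 m/s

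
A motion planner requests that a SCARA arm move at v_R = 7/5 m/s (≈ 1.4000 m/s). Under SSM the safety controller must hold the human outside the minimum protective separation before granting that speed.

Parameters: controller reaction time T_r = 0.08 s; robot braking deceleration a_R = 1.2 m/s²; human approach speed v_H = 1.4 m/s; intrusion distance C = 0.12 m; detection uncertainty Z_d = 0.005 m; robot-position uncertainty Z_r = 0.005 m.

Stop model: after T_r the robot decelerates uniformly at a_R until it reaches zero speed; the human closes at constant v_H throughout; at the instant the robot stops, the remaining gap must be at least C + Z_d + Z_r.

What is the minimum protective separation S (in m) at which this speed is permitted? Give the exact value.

S_min = 701/250 m = 2.8040 m

braking lasts T_s = (7/5)/(6/5) = 1.1667 s
robot in T_r: 1.4000·0.0800 = 0.1120 m
braking distance = 1.4000²/(2·1.2000) = 0.8167 m
person approaches 1.4000·(0.0800+1.1667) = 1.7453 m
margins: 0.1200+0.0050+0.0050 = 0.1300 m
S_min ≈ 0.1120+0.8167+1.7453+0.1300  ⇒  S_min = 701/250 m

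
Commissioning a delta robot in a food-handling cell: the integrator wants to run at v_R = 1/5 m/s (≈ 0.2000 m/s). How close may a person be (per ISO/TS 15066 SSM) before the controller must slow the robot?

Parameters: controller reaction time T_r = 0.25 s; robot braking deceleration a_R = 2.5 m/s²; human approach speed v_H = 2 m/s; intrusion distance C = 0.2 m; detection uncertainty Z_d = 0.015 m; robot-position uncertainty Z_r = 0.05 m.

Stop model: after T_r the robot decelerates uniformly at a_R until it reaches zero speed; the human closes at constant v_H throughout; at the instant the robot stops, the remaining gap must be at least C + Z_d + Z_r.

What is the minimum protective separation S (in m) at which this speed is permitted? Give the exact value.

stop time T_s = (1/5)/(5/2) = 0.0800 s
reaction-phase robot travel = 0.2000·0.2500 = 0.0500 m
robot covers 0.2000·0.0800 − ½·2.5000·0.0800² = 0.0080 m while stopping
human closes 2.0000·0.3300 = 0.6600 m
residual clearance needed = 0.2000+0.0150+0.0500 = 0.2650 m
S_min ≈ 0.0500+0.0080+0.6600+0.2650  ⇒  S_min = 983/1000 m

S_min = 983/1000 m = 0.9830 m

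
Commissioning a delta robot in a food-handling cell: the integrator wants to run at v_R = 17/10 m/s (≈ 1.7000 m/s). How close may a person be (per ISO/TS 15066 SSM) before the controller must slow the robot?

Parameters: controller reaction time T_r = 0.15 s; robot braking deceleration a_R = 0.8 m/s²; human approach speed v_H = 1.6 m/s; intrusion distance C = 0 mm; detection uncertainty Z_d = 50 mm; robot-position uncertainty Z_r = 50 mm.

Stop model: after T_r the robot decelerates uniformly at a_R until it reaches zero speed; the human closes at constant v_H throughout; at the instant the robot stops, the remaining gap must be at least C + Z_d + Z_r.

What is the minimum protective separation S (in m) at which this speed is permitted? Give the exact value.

braking lasts T_s = (17/10)/(4/5) = 2.1250 s
robot in T_r: 1.7000·0.1500 = 0.2550 m
robot under decel: 1.7000²/(2·0.8000) = 1.8062 m
human closes 1.6000·2.2750 = 3.6400 m
residual clearance needed = 0.0000+0.0500+0.0500 = 0.1000 m
S_min ≈ 0.2550+1.8062+3.6400+0.1000  ⇒  S_min = 4641/800 m

S_min = 4641/800 m = 5.8012 m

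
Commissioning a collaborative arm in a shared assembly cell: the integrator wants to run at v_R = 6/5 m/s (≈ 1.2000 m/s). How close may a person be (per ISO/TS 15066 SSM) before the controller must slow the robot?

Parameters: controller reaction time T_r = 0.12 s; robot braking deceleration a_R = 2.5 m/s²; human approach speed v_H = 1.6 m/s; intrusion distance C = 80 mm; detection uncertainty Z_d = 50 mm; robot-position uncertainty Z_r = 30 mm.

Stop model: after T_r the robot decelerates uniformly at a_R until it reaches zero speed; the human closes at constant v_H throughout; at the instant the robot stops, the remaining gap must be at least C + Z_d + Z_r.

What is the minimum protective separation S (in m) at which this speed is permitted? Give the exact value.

S_min = 194/125 m = 1.5520 m

stop time T_s = (6/5)/(5/2) = 0.4800 s
robot in T_r: 1.2000·0.1200 = 0.1440 m
robot covers 1.2000·0.4800 − ½·2.5000·0.4800² = 0.2880 m while stopping
human over T_r+T_s: 1.6000·(0.1200+0.4800) = 0.9600 m
residual clearance needed = 0.0800+0.0500+0.0300 = 0.1600 m
S_min ≈ 0.1440+0.2880+0.9600+0.1600  ⇒  S_min = 194/125 m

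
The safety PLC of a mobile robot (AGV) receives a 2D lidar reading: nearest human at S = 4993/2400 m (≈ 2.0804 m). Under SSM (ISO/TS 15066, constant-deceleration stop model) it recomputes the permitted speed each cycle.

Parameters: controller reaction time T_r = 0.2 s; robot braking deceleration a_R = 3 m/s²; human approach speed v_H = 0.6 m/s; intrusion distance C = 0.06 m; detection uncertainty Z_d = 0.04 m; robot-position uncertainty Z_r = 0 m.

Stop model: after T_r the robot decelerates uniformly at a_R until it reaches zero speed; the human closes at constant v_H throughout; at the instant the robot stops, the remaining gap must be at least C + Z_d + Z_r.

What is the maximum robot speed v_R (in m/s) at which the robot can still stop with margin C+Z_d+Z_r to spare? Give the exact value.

at the boundary: (1/6)·v² + (2/5)·v + (-893/480) = 0
  disc = (2/5)² − 4·(1/6)·(-893/480) = 5041/3600 ; √disc = 71/60
  v_R = (−(2/5) + 71/60) / (2·(1/6)) = 47/20 m/s
check:
braking lasts T_s = (47/20)/3 = 0.7833 s
reaction-phase robot travel = 2.3500·0.2000 = 0.4700 m
robot under decel: 2.3500²/(2·3.0000) = 0.9204 m
person approaches 0.6000·(0.2000+0.7833) = 0.5900 m
residual clearance needed = 0.0600+0.0400+0.0000 = 0.1000 m
sum ≈ 0.4700+0.9204+0.5900+0.1000 ≈ 2.0804 m = S ✓

v_R_max = 47/20 m/s = 2.3500 m/s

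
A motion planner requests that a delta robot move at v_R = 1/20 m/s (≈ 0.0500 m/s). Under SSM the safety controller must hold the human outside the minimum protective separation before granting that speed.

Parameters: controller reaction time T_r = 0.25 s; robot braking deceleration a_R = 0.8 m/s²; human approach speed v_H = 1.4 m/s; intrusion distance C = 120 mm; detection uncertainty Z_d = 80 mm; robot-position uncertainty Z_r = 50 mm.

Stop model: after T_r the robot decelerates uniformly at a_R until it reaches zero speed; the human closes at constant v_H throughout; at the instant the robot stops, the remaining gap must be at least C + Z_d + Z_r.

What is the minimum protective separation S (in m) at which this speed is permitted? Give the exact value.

S_min = 449/640 m = 0.7016 m

stop time T_s = (1/20)/(4/5) = 0.0625 s
robot in T_r: 0.0500·0.2500 = 0.0125 m
robot covers 0.0500·0.0625 − ½·0.8000·0.0625² = 0.0016 m while stopping
human closes 1.4000·0.3125 = 0.4375 m
margins: 0.1200+0.0800+0.0500 = 0.2500 m
S_min ≈ 0.0125+0.0016+0.4375+0.2500  ⇒  S_min = 449/640 m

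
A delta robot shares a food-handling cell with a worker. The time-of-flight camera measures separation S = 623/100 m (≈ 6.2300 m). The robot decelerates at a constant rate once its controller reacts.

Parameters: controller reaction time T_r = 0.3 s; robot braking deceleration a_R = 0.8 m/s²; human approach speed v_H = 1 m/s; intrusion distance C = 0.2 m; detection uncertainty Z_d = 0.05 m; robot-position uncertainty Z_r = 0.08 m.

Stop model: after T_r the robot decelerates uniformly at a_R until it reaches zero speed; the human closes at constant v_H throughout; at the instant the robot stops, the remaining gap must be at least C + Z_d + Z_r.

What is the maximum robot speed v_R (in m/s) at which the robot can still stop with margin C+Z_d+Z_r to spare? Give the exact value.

at the boundary: (5/8)·v² + (31/20)·v + (-28/5) = 0
  disc = (31/20)² − 4·(5/8)·(-28/5) = 6561/400 ; √disc = 81/20
  v_R = (−(31/20) + 81/20) / (2·(5/8)) = 2 m/s
check:
T_s = v_R/a_R = 2/(4/5) = 2.5000 s
reaction-phase robot travel = 2.0000·0.3000 = 0.6000 m
braking distance = 2.0000²/(2·0.8000) = 2.5000 m
human closes 1.0000·2.8000 = 2.8000 m
margins: 0.2000+0.0500+0.0800 = 0.3300 m
sum ≈ 0.6000+2.5000+2.8000+0.3300 ≈ 6.2300 m = S ✓

v_R_max = 2 m/s = 2.0000 m/s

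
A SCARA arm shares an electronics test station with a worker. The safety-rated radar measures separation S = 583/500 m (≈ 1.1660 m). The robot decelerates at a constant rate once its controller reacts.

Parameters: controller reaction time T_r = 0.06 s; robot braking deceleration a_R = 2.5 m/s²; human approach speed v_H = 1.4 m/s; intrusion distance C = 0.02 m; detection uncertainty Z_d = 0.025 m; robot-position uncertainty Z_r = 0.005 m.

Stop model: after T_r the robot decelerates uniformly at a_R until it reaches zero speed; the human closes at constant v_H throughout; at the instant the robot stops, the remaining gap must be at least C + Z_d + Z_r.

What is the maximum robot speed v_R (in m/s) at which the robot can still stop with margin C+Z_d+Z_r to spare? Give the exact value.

quadratic (1/5)·v² + (31/50)·v + (-129/125) = 0
  disc = (31/50)² − 4·(1/5)·(-129/125) = 121/100 ; √disc = 11/10
  v_R = (−(31/50) + 11/10) / (2·(1/5)) = 6/5 m/s
check:
T_s = v_R/a_R = (6/5)/(5/2) = 0.4800 s
robot in T_r: 1.2000·0.0600 = 0.0720 m
braking distance = 1.2000²/(2·2.5000) = 0.2880 m
person approaches 1.4000·(0.0600+0.4800) = 0.7560 m
residual clearance needed = 0.0200+0.0250+0.0050 = 0.0500 m
sum ≈ 0.0720+0.2880+0.7560+0.0500 ≈ 1.1660 m = S ✓

v_R_max = 6/5 m/s = 1.2000 m/s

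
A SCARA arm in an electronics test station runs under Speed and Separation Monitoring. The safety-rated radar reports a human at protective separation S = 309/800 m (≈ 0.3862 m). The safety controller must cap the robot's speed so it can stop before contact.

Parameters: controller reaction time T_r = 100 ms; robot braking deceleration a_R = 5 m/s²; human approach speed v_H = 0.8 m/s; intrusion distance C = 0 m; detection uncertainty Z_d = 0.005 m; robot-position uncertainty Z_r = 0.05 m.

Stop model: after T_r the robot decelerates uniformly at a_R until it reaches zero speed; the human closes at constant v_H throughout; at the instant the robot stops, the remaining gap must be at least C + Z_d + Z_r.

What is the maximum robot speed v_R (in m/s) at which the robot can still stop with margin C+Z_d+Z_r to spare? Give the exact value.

quadratic (1/10)·v² + (13/50)·v + (-201/800) = 0
  disc = (13/50)² − 4·(1/10)·(-201/800) = 1681/10000 ; √disc = 41/100
  v_R = (−(13/50) + 41/100) / (2·(1/10)) = 3/4 m/s
check:
stop time T_s = (3/4)/5 = 0.1500 s
robot in T_r: 0.7500·0.1000 = 0.0750 m
robot under decel: 0.7500²/(2·5.0000) = 0.0563 m
person approaches 0.8000·(0.1000+0.1500) = 0.2000 m
residual clearance needed = 0.0000+0.0050+0.0500 = 0.0550 m
sum ≈ 0.0750+0.0563+0.2000+0.0550 ≈ 0.3862 m = S ✓

v_R_max = 3/4 m/s = 0.7500 m/s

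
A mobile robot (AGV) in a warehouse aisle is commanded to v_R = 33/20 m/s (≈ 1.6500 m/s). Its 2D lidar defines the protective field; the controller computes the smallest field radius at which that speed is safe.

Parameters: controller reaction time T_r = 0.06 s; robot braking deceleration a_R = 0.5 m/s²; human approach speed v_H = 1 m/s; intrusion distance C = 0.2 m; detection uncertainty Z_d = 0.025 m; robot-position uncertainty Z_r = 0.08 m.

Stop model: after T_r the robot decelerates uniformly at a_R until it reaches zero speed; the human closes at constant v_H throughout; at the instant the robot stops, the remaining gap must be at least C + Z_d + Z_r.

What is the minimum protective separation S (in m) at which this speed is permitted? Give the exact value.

stop time T_s = (33/20)/(1/2) = 3.3000 s
robot in T_r: 1.6500·0.0600 = 0.0990 m
braking distance = 1.6500²/(2·0.5000) = 2.7225 m
human over T_r+T_s: 1.0000·(0.0600+3.3000) = 3.3600 m
residual clearance needed = 0.2000+0.0250+0.0800 = 0.3050 m
S_min ≈ 0.0990+2.7225+3.3600+0.3050  ⇒  S_min = 12973/2000 m

S_min = 12973/2000 m = 6.4865 m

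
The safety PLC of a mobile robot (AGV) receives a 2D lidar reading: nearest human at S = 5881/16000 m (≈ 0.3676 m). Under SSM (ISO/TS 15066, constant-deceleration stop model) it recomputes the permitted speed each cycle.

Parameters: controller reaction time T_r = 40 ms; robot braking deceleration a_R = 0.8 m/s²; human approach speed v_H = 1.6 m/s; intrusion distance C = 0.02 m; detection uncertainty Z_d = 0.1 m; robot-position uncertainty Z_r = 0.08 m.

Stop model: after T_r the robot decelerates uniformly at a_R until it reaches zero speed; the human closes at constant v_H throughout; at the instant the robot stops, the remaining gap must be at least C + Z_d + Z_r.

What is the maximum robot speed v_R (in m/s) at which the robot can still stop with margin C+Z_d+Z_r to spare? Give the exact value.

v_R_max = 1/20 m/s = 0.0500 m/s

collect terms ⇒ (5/8)·v_R² + (51/25)·v_R + (-1657/16000) = 0
  disc = (51/25)² − 4·(5/8)·(-1657/16000) = 707281/160000 ; √disc = 841/400
  v_R = (−(51/25) + 841/400) / (2·(5/8)) = 1/20 m/s
check:
stop time T_s = (1/20)/(4/5) = 0.0625 s
robot covers v_R·T_r = 0.0500·0.0400 = 0.0020 m before braking
braking distance = 0.0500²/(2·0.8000) = 0.0016 m
human closes 1.6000·0.1025 = 0.1640 m
residual clearance needed = 0.0200+0.1000+0.0800 = 0.2000 m
sum ≈ 0.0020+0.0016+0.1640+0.2000 ≈ 0.3676 m = S ✓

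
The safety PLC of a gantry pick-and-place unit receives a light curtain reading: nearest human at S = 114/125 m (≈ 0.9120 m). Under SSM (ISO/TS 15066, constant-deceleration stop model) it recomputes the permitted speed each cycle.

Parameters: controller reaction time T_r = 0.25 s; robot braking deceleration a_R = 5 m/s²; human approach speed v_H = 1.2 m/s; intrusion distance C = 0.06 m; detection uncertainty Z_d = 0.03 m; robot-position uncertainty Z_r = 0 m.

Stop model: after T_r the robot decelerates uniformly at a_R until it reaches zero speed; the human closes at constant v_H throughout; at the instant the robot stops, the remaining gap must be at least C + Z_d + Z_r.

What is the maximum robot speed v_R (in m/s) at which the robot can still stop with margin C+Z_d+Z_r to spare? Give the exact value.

v_R_max = 9/10 m/s = 0.9000 m/s

at the boundary: (1/10)·v² + (49/100)·v + (-261/500) = 0
  disc = (49/100)² − 4·(1/10)·(-261/500) = 4489/10000 ; √disc = 67/100
  v_R = (−(49/100) + 67/100) / (2·(1/10)) = 9/10 m/s
check:
braking lasts T_s = (9/10)/5 = 0.1800 s
robot in T_r: 0.9000·0.2500 = 0.2250 m
braking distance = 0.9000²/(2·5.0000) = 0.0810 m
human over T_r+T_s: 1.2000·(0.2500+0.1800) = 0.5160 m
C+Z_d+Z_r = 0.0600+0.0300+0.0000 = 0.0900 m
sum ≈ 0.2250+0.0810+0.5160+0.0900 ≈ 0.9120 m = S ✓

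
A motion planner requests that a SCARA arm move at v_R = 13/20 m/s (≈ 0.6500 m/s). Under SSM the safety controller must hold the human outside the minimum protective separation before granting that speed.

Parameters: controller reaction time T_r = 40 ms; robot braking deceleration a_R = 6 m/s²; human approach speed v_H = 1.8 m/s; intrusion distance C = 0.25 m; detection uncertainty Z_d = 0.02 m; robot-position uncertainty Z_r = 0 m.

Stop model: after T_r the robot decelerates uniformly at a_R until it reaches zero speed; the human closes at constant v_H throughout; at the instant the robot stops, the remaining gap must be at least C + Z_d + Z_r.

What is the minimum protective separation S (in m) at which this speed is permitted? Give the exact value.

S_min = 14357/24000 m = 0.5982 m

T_s = v_R/a_R = (13/20)/6 = 0.1083 s
reaction-phase robot travel = 0.6500·0.0400 = 0.0260 m
robot under decel: 0.6500²/(2·6.0000) = 0.0352 m
human closes 1.8000·0.1483 = 0.2670 m
margins: 0.2500+0.0200+0.0000 = 0.2700 m
S_min ≈ 0.0260+0.0352+0.2670+0.2700  ⇒  S_min = 14357/24000 m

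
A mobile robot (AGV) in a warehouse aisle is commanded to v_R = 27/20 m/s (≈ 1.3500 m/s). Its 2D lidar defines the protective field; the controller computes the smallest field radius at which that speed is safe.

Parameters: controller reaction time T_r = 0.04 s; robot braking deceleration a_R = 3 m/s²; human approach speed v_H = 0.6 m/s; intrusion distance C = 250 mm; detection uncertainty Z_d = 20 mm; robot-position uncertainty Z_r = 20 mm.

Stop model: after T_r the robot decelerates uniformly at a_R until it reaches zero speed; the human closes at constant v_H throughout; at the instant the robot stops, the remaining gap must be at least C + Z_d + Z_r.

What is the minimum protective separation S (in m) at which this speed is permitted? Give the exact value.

S_min = 3767/4000 m = 0.9417 m

stop time T_s = (27/20)/3 = 0.4500 s
reaction-phase robot travel = 1.3500·0.0400 = 0.0540 m
braking distance = 1.3500²/(2·3.0000) = 0.3038 m
human closes 0.6000·0.4900 = 0.2940 m
residual clearance needed = 0.2500+0.0200+0.0200 = 0.2900 m
S_min ≈ 0.0540+0.3038+0.2940+0.2900  ⇒  S_min = 3767/4000 m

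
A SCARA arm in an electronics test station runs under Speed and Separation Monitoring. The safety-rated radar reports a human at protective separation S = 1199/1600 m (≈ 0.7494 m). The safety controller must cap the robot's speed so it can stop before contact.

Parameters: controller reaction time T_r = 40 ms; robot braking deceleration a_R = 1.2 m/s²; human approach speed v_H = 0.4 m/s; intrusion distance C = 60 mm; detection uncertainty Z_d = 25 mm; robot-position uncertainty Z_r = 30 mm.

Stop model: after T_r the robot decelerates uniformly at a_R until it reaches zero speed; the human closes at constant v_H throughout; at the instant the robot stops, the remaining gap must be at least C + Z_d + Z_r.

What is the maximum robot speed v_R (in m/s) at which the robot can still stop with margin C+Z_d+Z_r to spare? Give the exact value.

at the boundary: (5/12)·v² + (28/75)·v + (-4947/8000) = 0
  disc = (28/75)² − 4·(5/12)·(-4947/8000) = 421201/360000 ; √disc = 649/600
  v_R = (−(28/75) + 649/600) / (2·(5/12)) = 17/20 m/s
check:
braking lasts T_s = (17/20)/(6/5) = 0.7083 s
reaction-phase robot travel = 0.8500·0.0400 = 0.0340 m
braking distance = 0.8500²/(2·1.2000) = 0.3010 m
human closes 0.4000·0.7483 = 0.2993 m
margins: 0.0600+0.0250+0.0300 = 0.1150 m
sum ≈ 0.0340+0.3010+0.2993+0.1150 ≈ 0.7494 m = S ✓

v_R_max = 17/20 m/s = 0.8500 m/s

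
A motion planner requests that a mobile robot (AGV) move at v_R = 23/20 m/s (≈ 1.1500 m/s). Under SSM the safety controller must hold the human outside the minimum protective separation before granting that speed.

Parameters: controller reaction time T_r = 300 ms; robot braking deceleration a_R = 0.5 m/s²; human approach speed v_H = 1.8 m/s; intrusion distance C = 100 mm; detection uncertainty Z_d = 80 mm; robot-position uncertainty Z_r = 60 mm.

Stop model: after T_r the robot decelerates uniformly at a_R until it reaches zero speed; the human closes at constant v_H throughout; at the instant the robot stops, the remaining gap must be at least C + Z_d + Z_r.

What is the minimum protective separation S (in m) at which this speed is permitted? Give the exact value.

S_min = 527/80 m = 6.5875 m

stop time T_s = (23/20)/(1/2) = 2.3000 s
robot covers v_R·T_r = 1.1500·0.3000 = 0.3450 m before braking
braking distance = 1.1500²/(2·0.5000) = 1.3225 m
human over T_r+T_s: 1.8000·(0.3000+2.3000) = 4.6800 m
margins: 0.1000+0.0800+0.0600 = 0.2400 m
S_min ≈ 0.3450+1.3225+4.6800+0.2400  ⇒  S_min = 527/80 m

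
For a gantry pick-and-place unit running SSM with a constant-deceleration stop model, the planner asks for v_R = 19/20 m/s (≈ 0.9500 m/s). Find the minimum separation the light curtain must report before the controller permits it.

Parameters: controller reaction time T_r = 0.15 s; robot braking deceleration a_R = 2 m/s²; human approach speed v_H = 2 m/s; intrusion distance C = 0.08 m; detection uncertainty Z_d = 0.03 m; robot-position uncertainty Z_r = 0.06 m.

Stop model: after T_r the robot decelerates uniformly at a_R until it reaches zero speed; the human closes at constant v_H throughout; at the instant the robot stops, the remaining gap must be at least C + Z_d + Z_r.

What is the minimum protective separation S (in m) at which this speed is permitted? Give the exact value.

braking lasts T_s = (19/20)/2 = 0.4750 s
reaction-phase robot travel = 0.9500·0.1500 = 0.1425 m
braking distance = 0.9500²/(2·2.0000) = 0.2256 m
human over T_r+T_s: 2.0000·(0.1500+0.4750) = 1.2500 m
residual clearance needed = 0.0800+0.0300+0.0600 = 0.1700 m
S_min ≈ 0.1425+0.2256+1.2500+0.1700  ⇒  S_min = 2861/1600 m

S_min = 2861/1600 m = 1.7881 m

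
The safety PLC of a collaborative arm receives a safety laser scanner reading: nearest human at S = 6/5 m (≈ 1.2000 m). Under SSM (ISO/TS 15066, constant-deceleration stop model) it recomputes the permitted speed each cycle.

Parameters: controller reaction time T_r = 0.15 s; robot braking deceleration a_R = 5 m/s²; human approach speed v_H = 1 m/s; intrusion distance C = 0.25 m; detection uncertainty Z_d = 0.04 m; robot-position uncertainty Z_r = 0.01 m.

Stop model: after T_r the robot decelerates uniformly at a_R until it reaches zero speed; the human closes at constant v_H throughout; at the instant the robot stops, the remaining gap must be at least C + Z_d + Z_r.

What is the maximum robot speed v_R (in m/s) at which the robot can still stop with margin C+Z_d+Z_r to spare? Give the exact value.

v_R_max = 3/2 m/s = 1.5000 m/s

at the boundary: (1/10)·v² + (7/20)·v + (-3/4) = 0
  disc = (7/20)² − 4·(1/10)·(-3/4) = 169/400 ; √disc = 13/20
  v_R = (−(7/20) + 13/20) / (2·(1/10)) = 3/2 m/s
check:
braking lasts T_s = (3/2)/5 = 0.3000 s
robot covers v_R·T_r = 1.5000·0.1500 = 0.2250 m before braking
robot under decel: 1.5000²/(2·5.0000) = 0.2250 m
human over T_r+T_s: 1.0000·(0.1500+0.3000) = 0.4500 m
residual clearance needed = 0.2500+0.0400+0.0100 = 0.3000 m
sum ≈ 0.2250+0.2250+0.4500+0.3000 ≈ 1.2000 m = S ✓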